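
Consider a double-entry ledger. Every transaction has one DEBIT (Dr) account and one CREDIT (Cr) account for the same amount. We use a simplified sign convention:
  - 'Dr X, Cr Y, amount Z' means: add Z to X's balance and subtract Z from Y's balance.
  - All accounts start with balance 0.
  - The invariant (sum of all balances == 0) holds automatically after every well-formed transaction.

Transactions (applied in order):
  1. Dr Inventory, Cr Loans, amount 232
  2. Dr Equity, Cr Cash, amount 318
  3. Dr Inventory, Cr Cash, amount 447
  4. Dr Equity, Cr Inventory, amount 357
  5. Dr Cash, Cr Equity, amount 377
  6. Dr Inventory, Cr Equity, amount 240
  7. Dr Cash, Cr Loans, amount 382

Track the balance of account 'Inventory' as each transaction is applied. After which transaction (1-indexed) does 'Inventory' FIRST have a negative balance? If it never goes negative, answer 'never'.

After txn 1: Inventory=232
After txn 2: Inventory=232
After txn 3: Inventory=679
After txn 4: Inventory=322
After txn 5: Inventory=322
After txn 6: Inventory=562
After txn 7: Inventory=562

Answer: never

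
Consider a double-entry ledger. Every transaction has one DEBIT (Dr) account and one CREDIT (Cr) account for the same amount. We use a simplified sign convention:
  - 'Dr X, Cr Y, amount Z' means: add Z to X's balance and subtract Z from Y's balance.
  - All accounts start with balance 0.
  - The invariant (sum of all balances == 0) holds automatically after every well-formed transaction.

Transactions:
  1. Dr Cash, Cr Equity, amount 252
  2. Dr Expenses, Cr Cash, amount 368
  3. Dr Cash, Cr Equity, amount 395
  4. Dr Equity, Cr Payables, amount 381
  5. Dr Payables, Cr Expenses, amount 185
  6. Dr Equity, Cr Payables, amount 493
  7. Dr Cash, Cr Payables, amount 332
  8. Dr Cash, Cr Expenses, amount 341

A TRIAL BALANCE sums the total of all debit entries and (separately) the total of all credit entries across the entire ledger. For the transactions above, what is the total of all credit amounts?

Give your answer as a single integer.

Answer: 2747

Derivation:
Txn 1: credit+=252
Txn 2: credit+=368
Txn 3: credit+=395
Txn 4: credit+=381
Txn 5: credit+=185
Txn 6: credit+=493
Txn 7: credit+=332
Txn 8: credit+=341
Total credits = 2747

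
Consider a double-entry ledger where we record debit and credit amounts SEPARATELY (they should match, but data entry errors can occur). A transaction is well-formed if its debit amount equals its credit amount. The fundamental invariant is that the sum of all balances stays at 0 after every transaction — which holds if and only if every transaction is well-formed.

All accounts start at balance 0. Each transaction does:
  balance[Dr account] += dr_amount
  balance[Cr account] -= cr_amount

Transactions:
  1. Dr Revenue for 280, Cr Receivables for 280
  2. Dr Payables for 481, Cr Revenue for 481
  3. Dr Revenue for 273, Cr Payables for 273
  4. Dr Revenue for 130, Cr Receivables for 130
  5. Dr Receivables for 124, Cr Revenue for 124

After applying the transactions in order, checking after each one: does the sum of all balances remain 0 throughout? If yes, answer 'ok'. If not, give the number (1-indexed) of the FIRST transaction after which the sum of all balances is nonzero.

Answer: ok

Derivation:
After txn 1: dr=280 cr=280 sum_balances=0
After txn 2: dr=481 cr=481 sum_balances=0
After txn 3: dr=273 cr=273 sum_balances=0
After txn 4: dr=130 cr=130 sum_balances=0
After txn 5: dr=124 cr=124 sum_balances=0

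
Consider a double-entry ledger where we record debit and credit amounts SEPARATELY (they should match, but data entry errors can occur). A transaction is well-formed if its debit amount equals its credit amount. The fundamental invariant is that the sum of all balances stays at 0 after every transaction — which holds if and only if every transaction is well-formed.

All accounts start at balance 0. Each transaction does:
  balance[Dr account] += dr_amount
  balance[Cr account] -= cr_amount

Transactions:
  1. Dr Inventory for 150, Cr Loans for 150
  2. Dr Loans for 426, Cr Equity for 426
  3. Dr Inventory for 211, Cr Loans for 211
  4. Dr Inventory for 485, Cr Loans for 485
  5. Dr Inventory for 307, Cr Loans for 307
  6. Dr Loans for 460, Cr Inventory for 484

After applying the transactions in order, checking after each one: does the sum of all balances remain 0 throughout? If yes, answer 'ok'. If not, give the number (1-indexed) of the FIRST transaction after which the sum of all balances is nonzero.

Answer: 6

Derivation:
After txn 1: dr=150 cr=150 sum_balances=0
After txn 2: dr=426 cr=426 sum_balances=0
After txn 3: dr=211 cr=211 sum_balances=0
After txn 4: dr=485 cr=485 sum_balances=0
After txn 5: dr=307 cr=307 sum_balances=0
After txn 6: dr=460 cr=484 sum_balances=-24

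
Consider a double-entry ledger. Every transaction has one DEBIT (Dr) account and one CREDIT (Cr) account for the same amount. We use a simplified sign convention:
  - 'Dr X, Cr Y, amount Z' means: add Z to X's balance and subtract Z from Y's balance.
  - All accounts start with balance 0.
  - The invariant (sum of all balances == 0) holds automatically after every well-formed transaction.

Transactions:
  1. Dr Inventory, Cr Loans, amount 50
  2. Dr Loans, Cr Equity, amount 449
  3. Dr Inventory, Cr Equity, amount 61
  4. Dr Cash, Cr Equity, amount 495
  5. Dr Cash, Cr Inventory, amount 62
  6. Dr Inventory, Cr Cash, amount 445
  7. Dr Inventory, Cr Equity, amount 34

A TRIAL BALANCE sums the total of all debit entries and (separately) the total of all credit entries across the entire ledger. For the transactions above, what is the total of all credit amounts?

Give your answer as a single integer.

Answer: 1596

Derivation:
Txn 1: credit+=50
Txn 2: credit+=449
Txn 3: credit+=61
Txn 4: credit+=495
Txn 5: credit+=62
Txn 6: credit+=445
Txn 7: credit+=34
Total credits = 1596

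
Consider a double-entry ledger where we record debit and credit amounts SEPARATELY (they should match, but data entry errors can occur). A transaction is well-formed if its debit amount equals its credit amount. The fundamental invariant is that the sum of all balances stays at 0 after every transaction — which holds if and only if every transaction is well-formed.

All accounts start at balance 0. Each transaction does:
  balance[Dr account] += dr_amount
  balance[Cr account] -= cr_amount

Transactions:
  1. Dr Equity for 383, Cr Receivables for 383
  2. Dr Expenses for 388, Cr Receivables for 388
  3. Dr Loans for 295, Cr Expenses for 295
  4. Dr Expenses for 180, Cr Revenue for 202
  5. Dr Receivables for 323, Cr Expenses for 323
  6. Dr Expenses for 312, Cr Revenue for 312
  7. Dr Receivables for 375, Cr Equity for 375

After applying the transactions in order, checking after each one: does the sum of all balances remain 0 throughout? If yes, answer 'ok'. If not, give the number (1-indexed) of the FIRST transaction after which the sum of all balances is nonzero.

After txn 1: dr=383 cr=383 sum_balances=0
After txn 2: dr=388 cr=388 sum_balances=0
After txn 3: dr=295 cr=295 sum_balances=0
After txn 4: dr=180 cr=202 sum_balances=-22
After txn 5: dr=323 cr=323 sum_balances=-22
After txn 6: dr=312 cr=312 sum_balances=-22
After txn 7: dr=375 cr=375 sum_balances=-22

Answer: 4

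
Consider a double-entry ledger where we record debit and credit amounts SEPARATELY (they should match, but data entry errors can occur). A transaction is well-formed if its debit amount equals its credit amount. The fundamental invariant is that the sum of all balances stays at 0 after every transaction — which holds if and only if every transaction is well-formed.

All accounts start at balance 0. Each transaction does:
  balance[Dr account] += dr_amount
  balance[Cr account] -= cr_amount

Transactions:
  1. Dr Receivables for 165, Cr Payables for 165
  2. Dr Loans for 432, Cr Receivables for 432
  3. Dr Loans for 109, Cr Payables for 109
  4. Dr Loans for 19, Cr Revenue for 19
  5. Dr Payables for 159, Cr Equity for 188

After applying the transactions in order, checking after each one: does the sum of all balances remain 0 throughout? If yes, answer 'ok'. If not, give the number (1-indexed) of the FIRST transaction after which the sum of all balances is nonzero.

After txn 1: dr=165 cr=165 sum_balances=0
After txn 2: dr=432 cr=432 sum_balances=0
After txn 3: dr=109 cr=109 sum_balances=0
After txn 4: dr=19 cr=19 sum_balances=0
After txn 5: dr=159 cr=188 sum_balances=-29

Answer: 5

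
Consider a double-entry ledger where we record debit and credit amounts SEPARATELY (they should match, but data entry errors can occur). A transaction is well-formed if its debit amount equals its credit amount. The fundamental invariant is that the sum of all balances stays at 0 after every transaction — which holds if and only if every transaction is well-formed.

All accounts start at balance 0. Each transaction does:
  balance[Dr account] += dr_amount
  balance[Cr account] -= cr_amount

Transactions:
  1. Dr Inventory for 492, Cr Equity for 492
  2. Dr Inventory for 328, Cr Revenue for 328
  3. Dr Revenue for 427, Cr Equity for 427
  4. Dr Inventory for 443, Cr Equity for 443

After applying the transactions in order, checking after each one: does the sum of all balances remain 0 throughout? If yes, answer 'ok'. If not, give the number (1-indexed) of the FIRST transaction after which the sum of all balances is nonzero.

Answer: ok

Derivation:
After txn 1: dr=492 cr=492 sum_balances=0
After txn 2: dr=328 cr=328 sum_balances=0
After txn 3: dr=427 cr=427 sum_balances=0
After txn 4: dr=443 cr=443 sum_balances=0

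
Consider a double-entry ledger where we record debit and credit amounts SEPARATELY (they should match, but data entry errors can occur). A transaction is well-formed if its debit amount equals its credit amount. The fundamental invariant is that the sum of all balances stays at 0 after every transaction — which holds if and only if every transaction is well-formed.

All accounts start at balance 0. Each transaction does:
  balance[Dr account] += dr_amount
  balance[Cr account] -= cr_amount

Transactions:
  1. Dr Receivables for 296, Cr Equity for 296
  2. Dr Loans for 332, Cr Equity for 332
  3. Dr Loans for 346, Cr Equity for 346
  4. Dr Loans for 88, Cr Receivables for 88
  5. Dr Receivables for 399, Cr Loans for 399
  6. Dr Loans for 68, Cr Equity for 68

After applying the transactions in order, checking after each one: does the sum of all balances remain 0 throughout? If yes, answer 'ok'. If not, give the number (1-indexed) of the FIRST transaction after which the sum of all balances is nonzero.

Answer: ok

Derivation:
After txn 1: dr=296 cr=296 sum_balances=0
After txn 2: dr=332 cr=332 sum_balances=0
After txn 3: dr=346 cr=346 sum_balances=0
After txn 4: dr=88 cr=88 sum_balances=0
After txn 5: dr=399 cr=399 sum_balances=0
After txn 6: dr=68 cr=68 sum_balances=0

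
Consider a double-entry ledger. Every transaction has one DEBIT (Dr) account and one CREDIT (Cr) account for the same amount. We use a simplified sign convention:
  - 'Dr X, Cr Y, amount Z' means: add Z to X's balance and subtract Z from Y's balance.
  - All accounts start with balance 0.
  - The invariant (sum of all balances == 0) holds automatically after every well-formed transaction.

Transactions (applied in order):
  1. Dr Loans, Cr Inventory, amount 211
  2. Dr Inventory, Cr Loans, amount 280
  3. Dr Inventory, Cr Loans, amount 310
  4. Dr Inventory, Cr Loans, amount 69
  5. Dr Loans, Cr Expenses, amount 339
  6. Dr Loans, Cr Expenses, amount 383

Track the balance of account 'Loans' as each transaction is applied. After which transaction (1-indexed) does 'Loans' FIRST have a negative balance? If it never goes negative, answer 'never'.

After txn 1: Loans=211
After txn 2: Loans=-69

Answer: 2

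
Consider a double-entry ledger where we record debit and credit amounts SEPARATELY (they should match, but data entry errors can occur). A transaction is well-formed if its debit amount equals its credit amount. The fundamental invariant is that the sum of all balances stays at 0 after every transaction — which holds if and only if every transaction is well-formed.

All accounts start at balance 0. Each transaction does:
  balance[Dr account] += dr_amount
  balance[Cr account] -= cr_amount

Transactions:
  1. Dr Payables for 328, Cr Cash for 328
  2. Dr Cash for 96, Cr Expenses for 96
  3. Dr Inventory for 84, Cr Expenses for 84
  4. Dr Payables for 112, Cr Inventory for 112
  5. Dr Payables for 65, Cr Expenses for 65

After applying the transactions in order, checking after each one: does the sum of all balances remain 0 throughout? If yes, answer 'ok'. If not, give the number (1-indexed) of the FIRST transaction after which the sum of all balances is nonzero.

After txn 1: dr=328 cr=328 sum_balances=0
After txn 2: dr=96 cr=96 sum_balances=0
After txn 3: dr=84 cr=84 sum_balances=0
After txn 4: dr=112 cr=112 sum_balances=0
After txn 5: dr=65 cr=65 sum_balances=0

Answer: ok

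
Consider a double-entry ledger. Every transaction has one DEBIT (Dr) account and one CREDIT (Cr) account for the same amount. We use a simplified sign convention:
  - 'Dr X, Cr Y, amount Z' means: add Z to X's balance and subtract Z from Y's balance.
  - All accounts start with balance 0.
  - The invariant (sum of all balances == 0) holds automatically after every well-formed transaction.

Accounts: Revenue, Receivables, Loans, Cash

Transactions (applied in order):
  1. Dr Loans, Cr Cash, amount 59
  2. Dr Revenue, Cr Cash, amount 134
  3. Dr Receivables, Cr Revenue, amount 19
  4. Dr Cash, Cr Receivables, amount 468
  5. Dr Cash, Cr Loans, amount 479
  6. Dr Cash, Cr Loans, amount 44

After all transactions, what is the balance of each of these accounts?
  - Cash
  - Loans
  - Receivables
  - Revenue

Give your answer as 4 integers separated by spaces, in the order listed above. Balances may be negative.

Answer: 798 -464 -449 115

Derivation:
After txn 1 (Dr Loans, Cr Cash, amount 59): Cash=-59 Loans=59
After txn 2 (Dr Revenue, Cr Cash, amount 134): Cash=-193 Loans=59 Revenue=134
After txn 3 (Dr Receivables, Cr Revenue, amount 19): Cash=-193 Loans=59 Receivables=19 Revenue=115
After txn 4 (Dr Cash, Cr Receivables, amount 468): Cash=275 Loans=59 Receivables=-449 Revenue=115
After txn 5 (Dr Cash, Cr Loans, amount 479): Cash=754 Loans=-420 Receivables=-449 Revenue=115
After txn 6 (Dr Cash, Cr Loans, amount 44): Cash=798 Loans=-464 Receivables=-449 Revenue=115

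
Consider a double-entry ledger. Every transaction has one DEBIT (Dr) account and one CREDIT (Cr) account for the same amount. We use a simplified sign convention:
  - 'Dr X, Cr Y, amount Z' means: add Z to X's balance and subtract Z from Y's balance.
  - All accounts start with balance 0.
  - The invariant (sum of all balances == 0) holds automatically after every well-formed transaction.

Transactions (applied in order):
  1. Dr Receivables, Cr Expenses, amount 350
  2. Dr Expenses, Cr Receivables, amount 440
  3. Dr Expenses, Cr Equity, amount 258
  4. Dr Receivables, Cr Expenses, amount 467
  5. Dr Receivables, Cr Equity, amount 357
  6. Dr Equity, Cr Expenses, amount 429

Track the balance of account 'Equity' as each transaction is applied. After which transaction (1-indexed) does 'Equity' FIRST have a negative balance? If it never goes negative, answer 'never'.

After txn 1: Equity=0
After txn 2: Equity=0
After txn 3: Equity=-258

Answer: 3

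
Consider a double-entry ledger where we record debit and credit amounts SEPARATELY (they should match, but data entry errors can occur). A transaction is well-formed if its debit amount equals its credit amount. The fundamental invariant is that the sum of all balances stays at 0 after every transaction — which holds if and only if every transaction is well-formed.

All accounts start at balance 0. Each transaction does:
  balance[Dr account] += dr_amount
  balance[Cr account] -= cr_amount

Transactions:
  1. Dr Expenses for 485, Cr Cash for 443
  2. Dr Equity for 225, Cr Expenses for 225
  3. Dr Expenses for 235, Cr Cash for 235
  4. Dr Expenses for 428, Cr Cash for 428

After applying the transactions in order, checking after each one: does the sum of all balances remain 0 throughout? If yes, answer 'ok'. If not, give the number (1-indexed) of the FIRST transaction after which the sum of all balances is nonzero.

After txn 1: dr=485 cr=443 sum_balances=42
After txn 2: dr=225 cr=225 sum_balances=42
After txn 3: dr=235 cr=235 sum_balances=42
After txn 4: dr=428 cr=428 sum_balances=42

Answer: 1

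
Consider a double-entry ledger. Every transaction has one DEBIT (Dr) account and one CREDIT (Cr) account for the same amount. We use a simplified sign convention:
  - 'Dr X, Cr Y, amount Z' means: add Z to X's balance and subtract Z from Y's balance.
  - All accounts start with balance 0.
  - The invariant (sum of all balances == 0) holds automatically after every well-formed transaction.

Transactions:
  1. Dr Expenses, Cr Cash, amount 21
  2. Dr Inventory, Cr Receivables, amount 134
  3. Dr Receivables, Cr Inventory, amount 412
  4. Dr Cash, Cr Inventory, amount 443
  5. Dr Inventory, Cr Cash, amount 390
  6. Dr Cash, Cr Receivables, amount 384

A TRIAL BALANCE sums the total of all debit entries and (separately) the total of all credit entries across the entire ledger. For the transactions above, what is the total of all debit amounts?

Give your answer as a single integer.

Answer: 1784

Derivation:
Txn 1: debit+=21
Txn 2: debit+=134
Txn 3: debit+=412
Txn 4: debit+=443
Txn 5: debit+=390
Txn 6: debit+=384
Total debits = 1784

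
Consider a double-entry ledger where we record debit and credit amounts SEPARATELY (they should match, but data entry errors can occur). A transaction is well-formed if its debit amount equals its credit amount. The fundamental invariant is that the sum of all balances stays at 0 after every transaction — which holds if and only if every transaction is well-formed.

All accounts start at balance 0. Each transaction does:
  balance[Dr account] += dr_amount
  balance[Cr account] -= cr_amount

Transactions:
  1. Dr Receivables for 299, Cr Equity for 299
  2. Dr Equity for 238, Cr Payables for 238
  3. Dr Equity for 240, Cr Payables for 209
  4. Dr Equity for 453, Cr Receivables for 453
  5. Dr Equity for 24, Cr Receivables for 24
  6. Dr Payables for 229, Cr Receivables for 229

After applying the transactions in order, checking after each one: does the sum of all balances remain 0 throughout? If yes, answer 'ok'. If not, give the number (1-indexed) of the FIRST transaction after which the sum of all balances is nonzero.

After txn 1: dr=299 cr=299 sum_balances=0
After txn 2: dr=238 cr=238 sum_balances=0
After txn 3: dr=240 cr=209 sum_balances=31
After txn 4: dr=453 cr=453 sum_balances=31
After txn 5: dr=24 cr=24 sum_balances=31
After txn 6: dr=229 cr=229 sum_balances=31

Answer: 3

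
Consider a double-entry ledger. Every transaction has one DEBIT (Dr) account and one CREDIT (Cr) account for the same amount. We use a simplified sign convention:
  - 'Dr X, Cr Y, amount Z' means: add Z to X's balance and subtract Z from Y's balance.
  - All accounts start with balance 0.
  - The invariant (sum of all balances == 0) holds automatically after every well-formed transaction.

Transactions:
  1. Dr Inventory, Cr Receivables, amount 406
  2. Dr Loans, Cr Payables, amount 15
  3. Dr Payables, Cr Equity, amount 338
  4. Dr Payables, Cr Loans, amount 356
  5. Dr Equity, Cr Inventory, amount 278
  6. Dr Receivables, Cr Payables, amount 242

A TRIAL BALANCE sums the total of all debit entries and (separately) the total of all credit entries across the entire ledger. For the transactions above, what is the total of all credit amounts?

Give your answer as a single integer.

Answer: 1635

Derivation:
Txn 1: credit+=406
Txn 2: credit+=15
Txn 3: credit+=338
Txn 4: credit+=356
Txn 5: credit+=278
Txn 6: credit+=242
Total credits = 1635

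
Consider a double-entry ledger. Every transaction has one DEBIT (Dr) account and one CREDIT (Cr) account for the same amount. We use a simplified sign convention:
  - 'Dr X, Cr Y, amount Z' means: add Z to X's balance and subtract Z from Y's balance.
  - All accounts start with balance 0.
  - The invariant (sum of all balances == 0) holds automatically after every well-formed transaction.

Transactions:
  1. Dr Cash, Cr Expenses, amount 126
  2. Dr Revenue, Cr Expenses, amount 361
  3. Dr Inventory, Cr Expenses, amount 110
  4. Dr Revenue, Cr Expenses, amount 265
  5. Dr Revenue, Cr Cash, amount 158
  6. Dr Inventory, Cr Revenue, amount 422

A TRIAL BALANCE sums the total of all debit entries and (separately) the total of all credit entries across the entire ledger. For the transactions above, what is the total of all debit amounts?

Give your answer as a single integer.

Answer: 1442

Derivation:
Txn 1: debit+=126
Txn 2: debit+=361
Txn 3: debit+=110
Txn 4: debit+=265
Txn 5: debit+=158
Txn 6: debit+=422
Total debits = 1442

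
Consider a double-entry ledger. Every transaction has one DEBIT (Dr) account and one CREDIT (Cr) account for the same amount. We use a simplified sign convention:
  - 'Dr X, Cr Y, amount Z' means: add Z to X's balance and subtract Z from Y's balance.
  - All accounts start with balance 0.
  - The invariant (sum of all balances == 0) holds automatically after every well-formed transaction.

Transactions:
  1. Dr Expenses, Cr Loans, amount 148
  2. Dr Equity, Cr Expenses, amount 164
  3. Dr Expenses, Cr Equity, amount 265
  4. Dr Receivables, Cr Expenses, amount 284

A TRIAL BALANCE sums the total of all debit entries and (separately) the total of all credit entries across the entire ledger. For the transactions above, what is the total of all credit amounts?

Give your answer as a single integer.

Txn 1: credit+=148
Txn 2: credit+=164
Txn 3: credit+=265
Txn 4: credit+=284
Total credits = 861

Answer: 861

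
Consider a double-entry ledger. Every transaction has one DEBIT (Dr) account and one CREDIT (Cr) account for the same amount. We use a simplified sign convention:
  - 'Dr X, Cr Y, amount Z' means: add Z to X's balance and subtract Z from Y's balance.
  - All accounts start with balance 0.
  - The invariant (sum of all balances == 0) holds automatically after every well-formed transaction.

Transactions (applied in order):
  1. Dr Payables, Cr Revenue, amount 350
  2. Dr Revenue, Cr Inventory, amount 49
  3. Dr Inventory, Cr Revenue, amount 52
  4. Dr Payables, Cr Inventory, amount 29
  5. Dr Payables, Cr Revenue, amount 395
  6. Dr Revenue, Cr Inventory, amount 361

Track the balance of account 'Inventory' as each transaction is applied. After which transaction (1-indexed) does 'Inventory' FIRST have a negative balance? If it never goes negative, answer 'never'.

After txn 1: Inventory=0
After txn 2: Inventory=-49

Answer: 2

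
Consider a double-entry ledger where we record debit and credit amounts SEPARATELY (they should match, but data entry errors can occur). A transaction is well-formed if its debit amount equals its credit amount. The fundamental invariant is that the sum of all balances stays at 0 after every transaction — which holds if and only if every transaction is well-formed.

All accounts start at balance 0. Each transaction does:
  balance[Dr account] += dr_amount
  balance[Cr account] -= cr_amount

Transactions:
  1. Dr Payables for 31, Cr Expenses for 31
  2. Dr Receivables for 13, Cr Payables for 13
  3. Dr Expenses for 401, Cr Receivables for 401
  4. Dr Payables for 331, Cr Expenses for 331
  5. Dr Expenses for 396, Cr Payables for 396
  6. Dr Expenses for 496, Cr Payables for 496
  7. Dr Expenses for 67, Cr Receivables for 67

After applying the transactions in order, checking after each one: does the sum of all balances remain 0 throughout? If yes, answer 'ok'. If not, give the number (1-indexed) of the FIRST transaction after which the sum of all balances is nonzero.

After txn 1: dr=31 cr=31 sum_balances=0
After txn 2: dr=13 cr=13 sum_balances=0
After txn 3: dr=401 cr=401 sum_balances=0
After txn 4: dr=331 cr=331 sum_balances=0
After txn 5: dr=396 cr=396 sum_balances=0
After txn 6: dr=496 cr=496 sum_balances=0
After txn 7: dr=67 cr=67 sum_balances=0

Answer: ok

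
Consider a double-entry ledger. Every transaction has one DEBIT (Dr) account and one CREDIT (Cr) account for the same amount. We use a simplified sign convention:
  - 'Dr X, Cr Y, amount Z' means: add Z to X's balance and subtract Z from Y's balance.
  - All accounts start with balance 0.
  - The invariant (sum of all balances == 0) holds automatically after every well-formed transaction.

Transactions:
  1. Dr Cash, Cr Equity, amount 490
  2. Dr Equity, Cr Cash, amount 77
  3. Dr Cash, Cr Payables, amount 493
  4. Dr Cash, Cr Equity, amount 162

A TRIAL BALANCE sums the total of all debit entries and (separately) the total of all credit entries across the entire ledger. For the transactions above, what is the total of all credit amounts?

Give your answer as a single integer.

Txn 1: credit+=490
Txn 2: credit+=77
Txn 3: credit+=493
Txn 4: credit+=162
Total credits = 1222

Answer: 1222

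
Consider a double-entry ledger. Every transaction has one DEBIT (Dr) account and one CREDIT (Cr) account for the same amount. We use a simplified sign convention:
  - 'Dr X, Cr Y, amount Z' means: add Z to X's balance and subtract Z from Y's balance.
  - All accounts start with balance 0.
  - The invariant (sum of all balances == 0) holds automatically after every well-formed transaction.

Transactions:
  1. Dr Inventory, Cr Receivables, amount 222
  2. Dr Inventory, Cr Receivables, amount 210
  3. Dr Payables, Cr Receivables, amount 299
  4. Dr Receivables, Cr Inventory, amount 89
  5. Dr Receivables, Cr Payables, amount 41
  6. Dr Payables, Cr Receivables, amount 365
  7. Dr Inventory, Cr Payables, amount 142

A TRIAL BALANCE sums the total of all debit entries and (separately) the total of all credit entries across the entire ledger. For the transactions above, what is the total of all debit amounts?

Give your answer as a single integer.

Answer: 1368

Derivation:
Txn 1: debit+=222
Txn 2: debit+=210
Txn 3: debit+=299
Txn 4: debit+=89
Txn 5: debit+=41
Txn 6: debit+=365
Txn 7: debit+=142
Total debits = 1368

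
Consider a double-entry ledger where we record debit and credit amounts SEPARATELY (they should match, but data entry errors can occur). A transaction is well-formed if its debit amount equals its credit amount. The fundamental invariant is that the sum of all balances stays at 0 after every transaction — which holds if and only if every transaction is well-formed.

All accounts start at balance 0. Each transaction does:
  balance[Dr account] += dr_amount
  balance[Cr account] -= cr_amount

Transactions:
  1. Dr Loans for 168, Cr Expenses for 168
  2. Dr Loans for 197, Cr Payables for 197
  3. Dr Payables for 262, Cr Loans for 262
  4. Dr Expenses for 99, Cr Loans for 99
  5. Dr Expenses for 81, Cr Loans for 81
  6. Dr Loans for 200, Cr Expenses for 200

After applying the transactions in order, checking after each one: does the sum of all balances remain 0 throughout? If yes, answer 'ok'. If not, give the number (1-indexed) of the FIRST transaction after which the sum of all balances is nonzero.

After txn 1: dr=168 cr=168 sum_balances=0
After txn 2: dr=197 cr=197 sum_balances=0
After txn 3: dr=262 cr=262 sum_balances=0
After txn 4: dr=99 cr=99 sum_balances=0
After txn 5: dr=81 cr=81 sum_balances=0
After txn 6: dr=200 cr=200 sum_balances=0

Answer: ok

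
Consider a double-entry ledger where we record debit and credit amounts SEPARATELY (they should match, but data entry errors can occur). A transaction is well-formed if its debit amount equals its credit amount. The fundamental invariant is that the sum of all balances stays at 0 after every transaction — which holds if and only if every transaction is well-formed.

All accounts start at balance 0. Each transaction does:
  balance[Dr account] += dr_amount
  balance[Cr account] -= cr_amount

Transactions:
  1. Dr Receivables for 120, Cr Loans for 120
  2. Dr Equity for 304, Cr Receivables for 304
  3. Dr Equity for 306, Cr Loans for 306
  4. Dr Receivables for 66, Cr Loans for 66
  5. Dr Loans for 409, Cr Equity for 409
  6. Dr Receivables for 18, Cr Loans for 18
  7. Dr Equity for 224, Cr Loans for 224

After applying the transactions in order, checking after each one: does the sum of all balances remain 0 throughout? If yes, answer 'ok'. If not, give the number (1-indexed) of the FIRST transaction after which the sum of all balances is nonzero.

After txn 1: dr=120 cr=120 sum_balances=0
After txn 2: dr=304 cr=304 sum_balances=0
After txn 3: dr=306 cr=306 sum_balances=0
After txn 4: dr=66 cr=66 sum_balances=0
After txn 5: dr=409 cr=409 sum_balances=0
After txn 6: dr=18 cr=18 sum_balances=0
After txn 7: dr=224 cr=224 sum_balances=0

Answer: ok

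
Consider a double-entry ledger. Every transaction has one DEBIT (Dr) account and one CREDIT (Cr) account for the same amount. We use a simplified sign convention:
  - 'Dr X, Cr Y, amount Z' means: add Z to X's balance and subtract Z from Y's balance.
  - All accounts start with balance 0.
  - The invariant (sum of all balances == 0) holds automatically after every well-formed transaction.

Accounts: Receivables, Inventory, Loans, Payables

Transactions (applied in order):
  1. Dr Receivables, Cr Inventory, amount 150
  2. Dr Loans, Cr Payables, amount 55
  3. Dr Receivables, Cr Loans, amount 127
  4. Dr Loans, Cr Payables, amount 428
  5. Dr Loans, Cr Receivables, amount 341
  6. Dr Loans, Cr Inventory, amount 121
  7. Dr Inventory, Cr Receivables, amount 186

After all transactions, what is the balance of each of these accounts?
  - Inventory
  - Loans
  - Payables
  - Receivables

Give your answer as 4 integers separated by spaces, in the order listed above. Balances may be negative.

After txn 1 (Dr Receivables, Cr Inventory, amount 150): Inventory=-150 Receivables=150
After txn 2 (Dr Loans, Cr Payables, amount 55): Inventory=-150 Loans=55 Payables=-55 Receivables=150
After txn 3 (Dr Receivables, Cr Loans, amount 127): Inventory=-150 Loans=-72 Payables=-55 Receivables=277
After txn 4 (Dr Loans, Cr Payables, amount 428): Inventory=-150 Loans=356 Payables=-483 Receivables=277
After txn 5 (Dr Loans, Cr Receivables, amount 341): Inventory=-150 Loans=697 Payables=-483 Receivables=-64
After txn 6 (Dr Loans, Cr Inventory, amount 121): Inventory=-271 Loans=818 Payables=-483 Receivables=-64
After txn 7 (Dr Inventory, Cr Receivables, amount 186): Inventory=-85 Loans=818 Payables=-483 Receivables=-250

Answer: -85 818 -483 -250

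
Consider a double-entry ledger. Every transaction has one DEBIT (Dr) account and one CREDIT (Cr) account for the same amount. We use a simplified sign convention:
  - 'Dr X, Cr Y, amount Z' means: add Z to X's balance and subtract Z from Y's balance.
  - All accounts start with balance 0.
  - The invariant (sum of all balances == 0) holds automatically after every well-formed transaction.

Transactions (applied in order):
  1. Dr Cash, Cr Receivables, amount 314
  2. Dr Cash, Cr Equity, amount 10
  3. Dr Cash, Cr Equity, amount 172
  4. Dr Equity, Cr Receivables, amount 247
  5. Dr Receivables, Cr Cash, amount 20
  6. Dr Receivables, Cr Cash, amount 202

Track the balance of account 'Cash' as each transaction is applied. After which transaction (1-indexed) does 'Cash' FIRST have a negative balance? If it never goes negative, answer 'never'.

After txn 1: Cash=314
After txn 2: Cash=324
After txn 3: Cash=496
After txn 4: Cash=496
After txn 5: Cash=476
After txn 6: Cash=274

Answer: never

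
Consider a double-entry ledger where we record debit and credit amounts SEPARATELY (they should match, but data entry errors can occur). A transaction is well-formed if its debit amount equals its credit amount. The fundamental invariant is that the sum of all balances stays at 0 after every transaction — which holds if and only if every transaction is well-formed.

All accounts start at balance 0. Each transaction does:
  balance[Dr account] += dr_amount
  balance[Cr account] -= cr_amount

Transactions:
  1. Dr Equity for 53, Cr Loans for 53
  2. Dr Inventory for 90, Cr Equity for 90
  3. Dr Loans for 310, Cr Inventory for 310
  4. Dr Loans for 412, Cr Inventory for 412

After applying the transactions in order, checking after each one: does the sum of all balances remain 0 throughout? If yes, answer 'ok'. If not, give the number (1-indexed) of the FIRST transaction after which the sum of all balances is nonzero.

After txn 1: dr=53 cr=53 sum_balances=0
After txn 2: dr=90 cr=90 sum_balances=0
After txn 3: dr=310 cr=310 sum_balances=0
After txn 4: dr=412 cr=412 sum_balances=0

Answer: ok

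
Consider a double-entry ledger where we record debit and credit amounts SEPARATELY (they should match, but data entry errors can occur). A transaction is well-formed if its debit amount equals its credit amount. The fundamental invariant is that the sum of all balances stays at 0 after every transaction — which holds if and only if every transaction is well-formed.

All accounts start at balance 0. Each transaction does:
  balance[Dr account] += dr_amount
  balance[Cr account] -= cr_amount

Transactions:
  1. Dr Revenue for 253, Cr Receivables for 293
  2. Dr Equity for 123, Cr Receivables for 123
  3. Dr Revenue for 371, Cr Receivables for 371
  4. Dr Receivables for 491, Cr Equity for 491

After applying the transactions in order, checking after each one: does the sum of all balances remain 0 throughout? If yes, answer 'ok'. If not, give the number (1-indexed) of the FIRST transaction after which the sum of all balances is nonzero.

After txn 1: dr=253 cr=293 sum_balances=-40
After txn 2: dr=123 cr=123 sum_balances=-40
After txn 3: dr=371 cr=371 sum_balances=-40
After txn 4: dr=491 cr=491 sum_balances=-40

Answer: 1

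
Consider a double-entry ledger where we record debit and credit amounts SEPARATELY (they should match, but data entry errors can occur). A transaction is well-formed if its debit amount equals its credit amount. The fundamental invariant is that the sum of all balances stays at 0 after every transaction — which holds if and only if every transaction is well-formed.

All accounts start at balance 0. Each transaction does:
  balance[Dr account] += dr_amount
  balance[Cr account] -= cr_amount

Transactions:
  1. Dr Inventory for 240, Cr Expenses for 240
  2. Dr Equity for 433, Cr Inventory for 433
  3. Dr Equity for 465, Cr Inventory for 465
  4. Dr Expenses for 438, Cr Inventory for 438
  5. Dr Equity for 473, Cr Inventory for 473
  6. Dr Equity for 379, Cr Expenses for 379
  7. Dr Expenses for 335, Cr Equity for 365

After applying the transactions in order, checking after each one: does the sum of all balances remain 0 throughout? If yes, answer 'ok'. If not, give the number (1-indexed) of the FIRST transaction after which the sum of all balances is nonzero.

After txn 1: dr=240 cr=240 sum_balances=0
After txn 2: dr=433 cr=433 sum_balances=0
After txn 3: dr=465 cr=465 sum_balances=0
After txn 4: dr=438 cr=438 sum_balances=0
After txn 5: dr=473 cr=473 sum_balances=0
After txn 6: dr=379 cr=379 sum_balances=0
After txn 7: dr=335 cr=365 sum_balances=-30

Answer: 7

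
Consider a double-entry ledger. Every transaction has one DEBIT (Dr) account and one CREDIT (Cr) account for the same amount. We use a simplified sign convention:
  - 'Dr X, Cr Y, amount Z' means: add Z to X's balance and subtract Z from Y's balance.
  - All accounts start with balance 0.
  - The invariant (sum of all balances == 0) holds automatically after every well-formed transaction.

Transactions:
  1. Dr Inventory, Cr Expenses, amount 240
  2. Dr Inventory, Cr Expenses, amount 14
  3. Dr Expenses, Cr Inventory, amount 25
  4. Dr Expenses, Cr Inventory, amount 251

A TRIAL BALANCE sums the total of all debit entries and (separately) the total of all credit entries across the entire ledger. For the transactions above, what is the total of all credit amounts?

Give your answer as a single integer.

Txn 1: credit+=240
Txn 2: credit+=14
Txn 3: credit+=25
Txn 4: credit+=251
Total credits = 530

Answer: 530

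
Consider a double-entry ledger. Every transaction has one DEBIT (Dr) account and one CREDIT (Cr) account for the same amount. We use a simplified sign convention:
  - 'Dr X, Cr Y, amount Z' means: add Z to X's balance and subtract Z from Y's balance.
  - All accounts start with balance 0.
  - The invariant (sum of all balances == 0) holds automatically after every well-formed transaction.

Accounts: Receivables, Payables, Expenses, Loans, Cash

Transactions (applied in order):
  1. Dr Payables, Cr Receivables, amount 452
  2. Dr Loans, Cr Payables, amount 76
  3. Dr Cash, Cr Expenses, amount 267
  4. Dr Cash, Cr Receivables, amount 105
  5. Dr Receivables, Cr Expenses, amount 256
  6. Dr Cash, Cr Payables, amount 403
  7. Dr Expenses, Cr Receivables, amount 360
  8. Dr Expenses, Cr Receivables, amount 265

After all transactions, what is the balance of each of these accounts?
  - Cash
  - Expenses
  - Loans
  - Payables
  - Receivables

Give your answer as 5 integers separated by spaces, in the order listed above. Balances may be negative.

After txn 1 (Dr Payables, Cr Receivables, amount 452): Payables=452 Receivables=-452
After txn 2 (Dr Loans, Cr Payables, amount 76): Loans=76 Payables=376 Receivables=-452
After txn 3 (Dr Cash, Cr Expenses, amount 267): Cash=267 Expenses=-267 Loans=76 Payables=376 Receivables=-452
After txn 4 (Dr Cash, Cr Receivables, amount 105): Cash=372 Expenses=-267 Loans=76 Payables=376 Receivables=-557
After txn 5 (Dr Receivables, Cr Expenses, amount 256): Cash=372 Expenses=-523 Loans=76 Payables=376 Receivables=-301
After txn 6 (Dr Cash, Cr Payables, amount 403): Cash=775 Expenses=-523 Loans=76 Payables=-27 Receivables=-301
After txn 7 (Dr Expenses, Cr Receivables, amount 360): Cash=775 Expenses=-163 Loans=76 Payables=-27 Receivables=-661
After txn 8 (Dr Expenses, Cr Receivables, amount 265): Cash=775 Expenses=102 Loans=76 Payables=-27 Receivables=-926

Answer: 775 102 76 -27 -926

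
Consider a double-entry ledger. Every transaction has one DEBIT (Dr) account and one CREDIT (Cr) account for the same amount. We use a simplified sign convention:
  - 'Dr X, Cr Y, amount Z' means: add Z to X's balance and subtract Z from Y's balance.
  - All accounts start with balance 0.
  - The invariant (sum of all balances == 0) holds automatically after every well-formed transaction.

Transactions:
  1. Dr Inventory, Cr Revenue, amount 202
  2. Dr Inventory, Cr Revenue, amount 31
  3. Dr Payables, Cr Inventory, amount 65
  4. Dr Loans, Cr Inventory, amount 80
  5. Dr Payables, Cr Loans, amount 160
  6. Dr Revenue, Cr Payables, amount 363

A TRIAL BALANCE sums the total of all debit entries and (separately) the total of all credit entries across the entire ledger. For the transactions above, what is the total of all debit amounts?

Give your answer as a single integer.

Txn 1: debit+=202
Txn 2: debit+=31
Txn 3: debit+=65
Txn 4: debit+=80
Txn 5: debit+=160
Txn 6: debit+=363
Total debits = 901

Answer: 901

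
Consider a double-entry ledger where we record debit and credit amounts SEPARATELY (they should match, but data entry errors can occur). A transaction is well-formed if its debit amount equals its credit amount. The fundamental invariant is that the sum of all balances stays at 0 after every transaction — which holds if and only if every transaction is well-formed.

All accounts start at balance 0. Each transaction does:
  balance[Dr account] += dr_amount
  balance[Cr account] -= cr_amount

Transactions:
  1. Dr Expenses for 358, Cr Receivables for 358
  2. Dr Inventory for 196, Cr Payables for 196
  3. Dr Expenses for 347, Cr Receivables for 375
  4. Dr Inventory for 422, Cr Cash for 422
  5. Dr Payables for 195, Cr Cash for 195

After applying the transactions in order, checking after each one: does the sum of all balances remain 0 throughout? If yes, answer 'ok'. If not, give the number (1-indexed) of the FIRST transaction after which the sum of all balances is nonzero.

After txn 1: dr=358 cr=358 sum_balances=0
After txn 2: dr=196 cr=196 sum_balances=0
After txn 3: dr=347 cr=375 sum_balances=-28
After txn 4: dr=422 cr=422 sum_balances=-28
After txn 5: dr=195 cr=195 sum_balances=-28

Answer: 3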